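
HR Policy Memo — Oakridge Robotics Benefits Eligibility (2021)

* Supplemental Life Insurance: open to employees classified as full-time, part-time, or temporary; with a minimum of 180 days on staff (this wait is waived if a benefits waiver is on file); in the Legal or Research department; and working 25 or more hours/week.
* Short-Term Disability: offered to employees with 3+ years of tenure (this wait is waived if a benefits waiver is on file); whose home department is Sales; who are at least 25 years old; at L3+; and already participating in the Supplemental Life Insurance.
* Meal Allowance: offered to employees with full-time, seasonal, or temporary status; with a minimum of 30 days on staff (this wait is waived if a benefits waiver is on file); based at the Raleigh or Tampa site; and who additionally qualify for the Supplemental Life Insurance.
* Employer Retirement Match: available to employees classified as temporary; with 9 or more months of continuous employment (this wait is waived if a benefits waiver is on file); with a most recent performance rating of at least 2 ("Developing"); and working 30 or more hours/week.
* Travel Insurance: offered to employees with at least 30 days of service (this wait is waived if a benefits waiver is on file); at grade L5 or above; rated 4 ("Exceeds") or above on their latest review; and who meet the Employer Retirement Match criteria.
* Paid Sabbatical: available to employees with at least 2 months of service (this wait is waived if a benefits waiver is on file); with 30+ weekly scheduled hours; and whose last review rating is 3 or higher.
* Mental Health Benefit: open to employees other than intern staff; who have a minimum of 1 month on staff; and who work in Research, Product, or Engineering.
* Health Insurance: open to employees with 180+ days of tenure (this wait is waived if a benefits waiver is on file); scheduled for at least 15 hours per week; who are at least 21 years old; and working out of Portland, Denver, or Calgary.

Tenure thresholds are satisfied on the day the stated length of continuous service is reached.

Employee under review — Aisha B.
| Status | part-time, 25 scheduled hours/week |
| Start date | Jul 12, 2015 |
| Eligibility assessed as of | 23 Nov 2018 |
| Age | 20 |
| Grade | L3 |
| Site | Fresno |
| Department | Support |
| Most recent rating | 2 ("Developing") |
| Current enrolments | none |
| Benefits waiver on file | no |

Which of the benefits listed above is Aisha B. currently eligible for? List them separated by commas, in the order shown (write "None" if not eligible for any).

None

Service from Jul 12, 2015 to 23 Nov 2018: 1230 days.
Supplemental Life Insurance — status part-time ✓; no waiver, service 1230 days ≥ 180 days ✓; dept Support ✗ → not eligible.
Short-Term Disability — no waiver, service 1230 days ≥ 3 years (≈1095 days) ✓; dept Support ✗ → not eligible.
Meal Allowance — status part-time ✗ (requires full-time, seasonal, or temporary) → not eligible.
Employer Retirement Match — status part-time ✗ (requires temporary) → not eligible.
Travel Insurance — no waiver, service 1230 days ≥ 30 days ✓; grade L3 < L5 ✗ → not eligible.
Paid Sabbatical — no waiver, service 1230 days ≥ 2 months (≈60 days) ✓; 25 hrs/wk < 30 ✗ → not eligible.
Mental Health Benefit — status part-time ✓ (not excluded); service 1230 days ≥ 1 month (≈30 days) ✓; dept Support ✗ → not eligible.
Health Insurance — no waiver, service 1230 days ≥ 180 days ✓; 25 hrs/wk ≥ 15 ✓; age 20 < 21 ✗ → not eligible.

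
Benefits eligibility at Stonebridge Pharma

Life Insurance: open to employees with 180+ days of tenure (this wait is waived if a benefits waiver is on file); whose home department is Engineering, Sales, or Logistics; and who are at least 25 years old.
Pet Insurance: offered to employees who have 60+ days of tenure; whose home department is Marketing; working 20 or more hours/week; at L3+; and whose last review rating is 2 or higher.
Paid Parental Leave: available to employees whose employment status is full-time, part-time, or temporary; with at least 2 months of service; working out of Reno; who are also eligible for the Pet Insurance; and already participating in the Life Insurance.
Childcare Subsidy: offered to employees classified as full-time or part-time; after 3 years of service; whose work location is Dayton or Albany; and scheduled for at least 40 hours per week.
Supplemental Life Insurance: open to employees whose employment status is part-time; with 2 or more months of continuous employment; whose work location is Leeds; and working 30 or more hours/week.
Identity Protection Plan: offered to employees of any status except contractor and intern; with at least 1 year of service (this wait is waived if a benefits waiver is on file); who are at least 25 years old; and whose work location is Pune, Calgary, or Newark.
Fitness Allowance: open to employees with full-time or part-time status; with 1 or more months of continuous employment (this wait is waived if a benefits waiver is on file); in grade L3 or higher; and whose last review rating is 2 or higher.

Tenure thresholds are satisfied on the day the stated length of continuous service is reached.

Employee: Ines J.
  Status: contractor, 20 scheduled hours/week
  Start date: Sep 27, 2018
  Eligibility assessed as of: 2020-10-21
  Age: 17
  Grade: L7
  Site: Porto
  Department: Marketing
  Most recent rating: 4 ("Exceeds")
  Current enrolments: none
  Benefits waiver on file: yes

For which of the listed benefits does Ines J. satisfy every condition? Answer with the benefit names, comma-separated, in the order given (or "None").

Service from Sep 27, 2018 to 2020-10-21: 755 days.
Life Insurance — benefits waiver on file ✓; dept Marketing ✗ → not eligible.
Pet Insurance — service 755 days ≥ 60 days ✓; dept Marketing ✓; 20 hrs/wk ≥ 20 ✓; grade L7 ≥ L3 ✓; rating 4 ≥ 2 ✓ → eligible.
Paid Parental Leave — status contractor ✗ (requires full-time, part-time, or temporary) → not eligible.
Childcare Subsidy — status contractor ✗ (requires full-time or part-time) → not eligible.
Supplemental Life Insurance — status contractor ✗ (requires part-time) → not eligible.
Identity Protection Plan — status contractor ✗ (excluded) → not eligible.
Fitness Allowance — status contractor ✗ (requires full-time or part-time) → not eligible.

Pet Insurance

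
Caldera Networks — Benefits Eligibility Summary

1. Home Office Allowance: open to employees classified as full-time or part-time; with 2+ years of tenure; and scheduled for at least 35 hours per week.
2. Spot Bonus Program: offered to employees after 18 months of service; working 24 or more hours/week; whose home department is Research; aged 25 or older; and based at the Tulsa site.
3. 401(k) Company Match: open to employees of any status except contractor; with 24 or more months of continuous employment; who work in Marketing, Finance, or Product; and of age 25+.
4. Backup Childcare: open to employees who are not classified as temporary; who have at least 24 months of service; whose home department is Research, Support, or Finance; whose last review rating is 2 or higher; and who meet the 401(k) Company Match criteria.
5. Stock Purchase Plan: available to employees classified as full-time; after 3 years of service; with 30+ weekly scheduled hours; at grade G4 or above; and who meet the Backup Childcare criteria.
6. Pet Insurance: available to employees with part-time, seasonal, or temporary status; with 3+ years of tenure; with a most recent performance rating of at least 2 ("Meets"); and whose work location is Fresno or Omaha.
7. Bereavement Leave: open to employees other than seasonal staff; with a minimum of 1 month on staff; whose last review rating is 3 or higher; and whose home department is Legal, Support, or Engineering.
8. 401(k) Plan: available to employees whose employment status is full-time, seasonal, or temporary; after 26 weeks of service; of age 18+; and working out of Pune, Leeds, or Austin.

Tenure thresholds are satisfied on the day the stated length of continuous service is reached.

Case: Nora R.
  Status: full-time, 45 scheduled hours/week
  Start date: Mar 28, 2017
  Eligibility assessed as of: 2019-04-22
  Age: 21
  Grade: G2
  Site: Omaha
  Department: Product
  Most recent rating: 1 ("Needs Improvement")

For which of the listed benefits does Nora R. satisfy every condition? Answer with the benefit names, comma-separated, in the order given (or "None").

Service from Mar 28, 2017 to 2019-04-22: 755 days.
Home Office Allowance — status full-time ✓; service 755 days ≥ 2 years (≈730 days) ✓; 45 hrs/wk ≥ 35 ✓ → eligible.
Spot Bonus Program — service 755 days ≥ 18 months (≈540 days) ✓; 45 hrs/wk ≥ 24 ✓; dept Product ✗ → not eligible.
401(k) Company Match — status full-time ✓ (not excluded); service 755 days ≥ 24 months (≈720 days) ✓; dept Product ✓; age 21 < 25 ✗ → not eligible.
Backup Childcare — status full-time ✓ (not excluded); service 755 days ≥ 24 months (≈720 days) ✓; dept Product ✗ → not eligible.
Stock Purchase Plan — status full-time ✓; service 755 days < 3 years (≈1095 days) ✗ → not eligible.
Pet Insurance — status full-time ✗ (requires part-time, seasonal, or temporary) → not eligible.
Bereavement Leave — status full-time ✓ (not excluded); service 755 days ≥ 1 month (≈30 days) ✓; rating 1 < 3 ✗ → not eligible.
401(k) Plan — status full-time ✓; service 755 days ≥ 26 weeks (≈182 days) ✓; age 21 ≥ 18 ✓; site Omaha ✗ (not Pune, Leeds, or Austin) → not eligible.

Home Office Allowance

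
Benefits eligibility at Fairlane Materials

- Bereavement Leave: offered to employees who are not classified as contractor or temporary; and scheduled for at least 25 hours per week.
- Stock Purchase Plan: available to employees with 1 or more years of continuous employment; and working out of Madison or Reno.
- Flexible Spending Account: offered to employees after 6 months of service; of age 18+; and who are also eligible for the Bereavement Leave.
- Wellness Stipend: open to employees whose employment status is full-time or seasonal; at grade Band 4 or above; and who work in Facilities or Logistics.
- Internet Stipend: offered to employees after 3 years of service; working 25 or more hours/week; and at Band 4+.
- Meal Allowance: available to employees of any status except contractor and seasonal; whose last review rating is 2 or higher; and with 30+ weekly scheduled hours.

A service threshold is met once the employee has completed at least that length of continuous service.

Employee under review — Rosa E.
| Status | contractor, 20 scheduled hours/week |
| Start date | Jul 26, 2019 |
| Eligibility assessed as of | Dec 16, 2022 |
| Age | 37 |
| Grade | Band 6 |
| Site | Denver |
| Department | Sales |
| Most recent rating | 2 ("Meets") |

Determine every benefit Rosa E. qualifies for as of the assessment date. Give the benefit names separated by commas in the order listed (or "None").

Service from Jul 26, 2019 to Dec 16, 2022: 1239 days.
Bereavement Leave — status contractor ✗ (excluded) → not eligible.
Stock Purchase Plan — service 1239 days ≥ 1 year (≈365 days) ✓; site Denver ✗ (not Madison or Reno) → not eligible.
Flexible Spending Account — service 1239 days ≥ 6 months (≈180 days) ✓; age 37 ≥ 18 ✓; not eligible for Bereavement Leave ✗ → not eligible.
Wellness Stipend — status contractor ✗ (requires full-time or seasonal) → not eligible.
Internet Stipend — service 1239 days ≥ 3 years (≈1095 days) ✓; 20 hrs/wk < 25 ✗ → not eligible.
Meal Allowance — status contractor ✗ (excluded) → not eligible.

None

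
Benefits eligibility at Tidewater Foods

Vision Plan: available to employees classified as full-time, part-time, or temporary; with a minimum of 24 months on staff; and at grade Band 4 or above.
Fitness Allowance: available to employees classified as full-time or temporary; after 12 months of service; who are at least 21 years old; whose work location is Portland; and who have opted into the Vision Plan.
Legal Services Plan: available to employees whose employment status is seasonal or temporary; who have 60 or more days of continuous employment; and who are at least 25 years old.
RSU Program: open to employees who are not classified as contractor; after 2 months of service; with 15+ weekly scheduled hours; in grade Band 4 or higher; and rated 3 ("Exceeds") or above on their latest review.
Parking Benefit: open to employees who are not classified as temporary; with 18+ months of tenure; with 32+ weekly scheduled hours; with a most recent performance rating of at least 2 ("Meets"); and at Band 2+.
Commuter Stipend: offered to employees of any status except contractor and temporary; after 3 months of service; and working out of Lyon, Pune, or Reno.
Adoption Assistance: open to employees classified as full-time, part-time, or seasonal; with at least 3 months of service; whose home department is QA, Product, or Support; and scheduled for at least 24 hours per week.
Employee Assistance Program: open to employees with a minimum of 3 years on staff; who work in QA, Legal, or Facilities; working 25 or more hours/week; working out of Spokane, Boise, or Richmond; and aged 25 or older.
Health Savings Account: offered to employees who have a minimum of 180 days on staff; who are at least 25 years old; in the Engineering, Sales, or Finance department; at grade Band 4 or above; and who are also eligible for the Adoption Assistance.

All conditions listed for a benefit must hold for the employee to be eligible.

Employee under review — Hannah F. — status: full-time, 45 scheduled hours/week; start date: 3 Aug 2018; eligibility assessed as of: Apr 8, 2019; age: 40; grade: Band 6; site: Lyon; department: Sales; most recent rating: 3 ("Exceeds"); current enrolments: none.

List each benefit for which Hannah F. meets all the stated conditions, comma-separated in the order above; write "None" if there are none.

RSU Program, Commuter Stipend

Service from 3 Aug 2018 to Apr 8, 2019: 248 days.
Vision Plan — status full-time ✓; service 248 days < 24 months (≈720 days) ✗ → not eligible.
Fitness Allowance — status full-time ✓; service 248 days < 12 months (≈360 days) ✗ → not eligible.
Legal Services Plan — status full-time ✗ (requires seasonal or temporary) → not eligible.
RSU Program — status full-time ✓ (not excluded); service 248 days ≥ 2 months (≈60 days) ✓; 45 hrs/wk ≥ 15 ✓; grade Band 6 ≥ Band 4 ✓; rating 3 ≥ 3 ✓ → eligible.
Parking Benefit — status full-time ✓ (not excluded); service 248 days < 18 months (≈540 days) ✗ → not eligible.
Commuter Stipend — status full-time ✓ (not excluded); service 248 days ≥ 3 months (≈90 days) ✓; site Lyon ✓ → eligible.
Adoption Assistance — status full-time ✓; service 248 days ≥ 3 months (≈90 days) ✓; dept Sales ✗ → not eligible.
Employee Assistance Program — service 248 days < 3 years (≈1095 days) ✗ → not eligible.
Health Savings Account — service 248 days ≥ 180 days ✓; age 40 ≥ 25 ✓; dept Sales ✓; grade Band 6 ≥ Band 4 ✓; not eligible for Adoption Assistance ✗ → not eligible.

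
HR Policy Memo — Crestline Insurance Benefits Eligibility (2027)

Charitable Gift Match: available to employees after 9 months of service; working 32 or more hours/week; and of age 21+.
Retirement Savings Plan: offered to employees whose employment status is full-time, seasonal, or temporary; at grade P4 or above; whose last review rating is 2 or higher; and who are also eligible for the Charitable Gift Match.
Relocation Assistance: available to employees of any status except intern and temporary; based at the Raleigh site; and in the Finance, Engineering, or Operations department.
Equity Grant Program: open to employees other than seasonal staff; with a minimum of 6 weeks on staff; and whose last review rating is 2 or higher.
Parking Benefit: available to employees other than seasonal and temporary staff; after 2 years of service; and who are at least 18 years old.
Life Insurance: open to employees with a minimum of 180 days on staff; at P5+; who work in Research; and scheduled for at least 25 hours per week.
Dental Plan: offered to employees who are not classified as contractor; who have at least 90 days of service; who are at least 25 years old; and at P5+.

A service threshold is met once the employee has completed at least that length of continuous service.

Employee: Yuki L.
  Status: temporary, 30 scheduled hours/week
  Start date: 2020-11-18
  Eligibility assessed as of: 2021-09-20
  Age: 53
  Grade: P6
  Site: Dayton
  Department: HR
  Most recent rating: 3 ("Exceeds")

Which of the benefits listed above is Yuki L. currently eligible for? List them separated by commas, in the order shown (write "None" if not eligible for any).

Service from 2020-11-18 to 2021-09-20: 306 days.
Charitable Gift Match — service 306 days ≥ 9 months (≈270 days) ✓; 30 hrs/wk < 32 ✗ → not eligible.
Retirement Savings Plan — status temporary ✓; grade P6 ≥ P4 ✓; rating 3 ≥ 2 ✓; not eligible for Charitable Gift Match ✗ → not eligible.
Relocation Assistance — status temporary ✗ (excluded) → not eligible.
Equity Grant Program — status temporary ✓ (not excluded); service 306 days ≥ 6 weeks (≈42 days) ✓; rating 3 ≥ 2 ✓ → eligible.
Parking Benefit — status temporary ✗ (excluded) → not eligible.
Life Insurance — service 306 days ≥ 180 days ✓; grade P6 ≥ P5 ✓; dept HR ✗ → not eligible.
Dental Plan — status temporary ✓ (not excluded); service 306 days ≥ 90 days ✓; age 53 ≥ 25 ✓; grade P6 ≥ P5 ✓ → eligible.

Equity Grant Program, Dental Plan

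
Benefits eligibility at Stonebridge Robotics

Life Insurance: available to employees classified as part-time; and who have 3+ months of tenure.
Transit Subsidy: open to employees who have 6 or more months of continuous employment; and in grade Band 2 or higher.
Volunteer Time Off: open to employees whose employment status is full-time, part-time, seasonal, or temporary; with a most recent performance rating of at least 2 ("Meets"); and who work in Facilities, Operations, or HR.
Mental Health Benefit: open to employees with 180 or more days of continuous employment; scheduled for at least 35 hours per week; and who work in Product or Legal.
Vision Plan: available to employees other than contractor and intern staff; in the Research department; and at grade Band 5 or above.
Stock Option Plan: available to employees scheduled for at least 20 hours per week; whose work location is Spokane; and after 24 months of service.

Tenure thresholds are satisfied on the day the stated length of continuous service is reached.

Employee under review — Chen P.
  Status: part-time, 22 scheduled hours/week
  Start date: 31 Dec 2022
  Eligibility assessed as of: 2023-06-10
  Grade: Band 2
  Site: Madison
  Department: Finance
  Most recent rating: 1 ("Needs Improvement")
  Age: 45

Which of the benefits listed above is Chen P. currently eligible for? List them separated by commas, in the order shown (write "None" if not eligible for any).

Service from 31 Dec 2022 to 2023-06-10: 161 days.
Life Insurance — status part-time ✓; service 161 days ≥ 3 months (≈90 days) ✓ → eligible.
Transit Subsidy — service 161 days < 6 months (≈180 days) ✗ → not eligible.
Volunteer Time Off — status part-time ✓; rating 1 < 2 ✗ → not eligible.
Mental Health Benefit — service 161 days < 180 days ✗ → not eligible.
Vision Plan — status part-time ✓ (not excluded); dept Finance ✗ → not eligible.
Stock Option Plan — 22 hrs/wk ≥ 20 ✓; site Madison ✗ (not Spokane) → not eligible.

Life Insurance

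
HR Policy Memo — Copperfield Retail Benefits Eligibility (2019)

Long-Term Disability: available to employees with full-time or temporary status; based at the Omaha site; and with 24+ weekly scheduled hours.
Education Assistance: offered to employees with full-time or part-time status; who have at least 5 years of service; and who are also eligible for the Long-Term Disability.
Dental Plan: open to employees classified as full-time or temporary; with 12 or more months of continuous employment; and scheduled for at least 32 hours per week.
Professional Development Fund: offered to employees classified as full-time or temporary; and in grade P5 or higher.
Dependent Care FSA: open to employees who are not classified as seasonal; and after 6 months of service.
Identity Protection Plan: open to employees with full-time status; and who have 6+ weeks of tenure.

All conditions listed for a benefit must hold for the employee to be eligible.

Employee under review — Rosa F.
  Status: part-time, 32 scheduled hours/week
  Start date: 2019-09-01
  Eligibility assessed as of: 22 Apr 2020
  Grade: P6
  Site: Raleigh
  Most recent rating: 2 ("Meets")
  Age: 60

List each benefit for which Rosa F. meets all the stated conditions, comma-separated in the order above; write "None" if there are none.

Dependent Care FSA

Service from 2019-09-01 to 22 Apr 2020: 234 days.
Long-Term Disability — status part-time ✗ (requires full-time or temporary) → not eligible.
Education Assistance — status part-time ✓; service 234 days < 5 years (≈1825 days) ✗ → not eligible.
Dental Plan — status part-time ✗ (requires full-time or temporary) → not eligible.
Professional Development Fund — status part-time ✗ (requires full-time or temporary) → not eligible.
Dependent Care FSA — status part-time ✓ (not excluded); service 234 days ≥ 6 months (≈180 days) ✓ → eligible.
Identity Protection Plan — status part-time ✗ (requires full-time) → not eligible.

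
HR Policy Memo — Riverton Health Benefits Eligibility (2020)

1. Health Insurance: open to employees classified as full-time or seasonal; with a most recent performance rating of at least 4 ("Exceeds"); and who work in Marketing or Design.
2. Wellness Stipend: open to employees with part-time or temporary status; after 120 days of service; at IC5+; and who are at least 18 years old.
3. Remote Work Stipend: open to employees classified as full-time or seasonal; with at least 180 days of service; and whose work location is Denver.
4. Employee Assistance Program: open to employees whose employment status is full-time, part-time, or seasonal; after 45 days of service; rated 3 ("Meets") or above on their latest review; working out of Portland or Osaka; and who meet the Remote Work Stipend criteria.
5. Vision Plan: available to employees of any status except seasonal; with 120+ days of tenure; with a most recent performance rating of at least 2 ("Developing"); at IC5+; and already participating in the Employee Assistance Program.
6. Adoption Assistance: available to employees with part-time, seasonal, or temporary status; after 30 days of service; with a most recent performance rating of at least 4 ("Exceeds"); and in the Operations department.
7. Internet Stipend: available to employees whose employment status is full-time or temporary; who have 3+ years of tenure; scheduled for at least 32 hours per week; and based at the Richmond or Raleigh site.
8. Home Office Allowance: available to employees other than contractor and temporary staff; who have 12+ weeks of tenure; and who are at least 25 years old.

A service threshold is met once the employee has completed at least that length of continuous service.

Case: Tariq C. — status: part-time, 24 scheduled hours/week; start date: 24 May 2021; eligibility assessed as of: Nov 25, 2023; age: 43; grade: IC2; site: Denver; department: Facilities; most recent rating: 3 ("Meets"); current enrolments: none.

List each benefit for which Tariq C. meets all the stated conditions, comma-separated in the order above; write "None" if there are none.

Service from 24 May 2021 to Nov 25, 2023: 915 days.
Health Insurance — status part-time ✗ (requires full-time or seasonal) → not eligible.
Wellness Stipend — status part-time ✓; service 915 days ≥ 120 days ✓; grade IC2 < IC5 ✗ → not eligible.
Remote Work Stipend — status part-time ✗ (requires full-time or seasonal) → not eligible.
Employee Assistance Program — status part-time ✓; service 915 days ≥ 45 days ✓; rating 3 ≥ 3 ✓; site Denver ✗ (not Portland or Osaka) → not eligible.
Vision Plan — status part-time ✓ (not excluded); service 915 days ≥ 120 days ✓; rating 3 ≥ 2 ✓; grade IC2 < IC5 ✗ → not eligible.
Adoption Assistance — status part-time ✓; service 915 days ≥ 30 days ✓; rating 3 < 4 ✗ → not eligible.
Internet Stipend — status part-time ✗ (requires full-time or temporary) → not eligible.
Home Office Allowance — status part-time ✓ (not excluded); service 915 days ≥ 12 weeks (≈84 days) ✓; age 43 ≥ 25 ✓ → eligible.

Home Office Allowance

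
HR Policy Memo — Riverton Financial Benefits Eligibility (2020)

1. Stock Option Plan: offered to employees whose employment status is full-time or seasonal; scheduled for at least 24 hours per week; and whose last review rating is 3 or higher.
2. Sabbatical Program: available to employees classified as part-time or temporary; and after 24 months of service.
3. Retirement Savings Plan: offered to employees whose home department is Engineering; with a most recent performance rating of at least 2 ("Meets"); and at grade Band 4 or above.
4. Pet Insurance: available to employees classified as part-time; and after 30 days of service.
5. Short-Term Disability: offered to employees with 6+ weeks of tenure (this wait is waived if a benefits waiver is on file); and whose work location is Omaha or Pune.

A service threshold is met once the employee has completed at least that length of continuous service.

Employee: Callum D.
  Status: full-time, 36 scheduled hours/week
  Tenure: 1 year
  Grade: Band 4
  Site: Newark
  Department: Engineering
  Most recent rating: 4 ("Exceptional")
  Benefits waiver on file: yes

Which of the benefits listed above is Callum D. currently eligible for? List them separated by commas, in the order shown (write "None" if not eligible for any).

Stock Option Plan, Retirement Savings Plan

Stock Option Plan — status full-time ✓; 36 hrs/wk ≥ 24 ✓; rating 4 ≥ 3 ✓ → eligible.
Sabbatical Program — status full-time ✗ (requires part-time or temporary) → not eligible.
Retirement Savings Plan — dept Engineering ✓; rating 4 ≥ 2 ✓; grade Band 4 ≥ Band 4 ✓ → eligible.
Pet Insurance — status full-time ✗ (requires part-time) → not eligible.
Short-Term Disability — benefits waiver on file ✓; site Newark ✗ (not Omaha or Pune) → not eligible.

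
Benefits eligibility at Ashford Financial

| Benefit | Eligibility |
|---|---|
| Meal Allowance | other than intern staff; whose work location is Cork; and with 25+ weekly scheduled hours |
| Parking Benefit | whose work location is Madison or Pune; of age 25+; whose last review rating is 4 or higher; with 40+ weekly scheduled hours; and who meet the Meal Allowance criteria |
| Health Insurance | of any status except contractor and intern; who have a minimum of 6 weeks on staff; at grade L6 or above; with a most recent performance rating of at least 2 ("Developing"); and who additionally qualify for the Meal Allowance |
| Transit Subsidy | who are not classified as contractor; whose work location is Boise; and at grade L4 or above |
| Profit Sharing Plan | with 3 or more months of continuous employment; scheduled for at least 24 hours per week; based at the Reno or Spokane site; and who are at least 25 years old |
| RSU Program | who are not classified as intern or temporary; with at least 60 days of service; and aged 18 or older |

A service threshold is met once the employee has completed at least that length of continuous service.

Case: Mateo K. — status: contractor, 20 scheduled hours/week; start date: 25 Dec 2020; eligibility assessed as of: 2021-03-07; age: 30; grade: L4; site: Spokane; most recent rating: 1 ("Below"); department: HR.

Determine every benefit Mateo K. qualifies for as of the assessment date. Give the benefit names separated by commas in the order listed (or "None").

RSU Program

Service from 25 Dec 2020 to 2021-03-07: 72 days.
Meal Allowance — status contractor ✓ (not excluded); site Spokane ✗ (not Cork) → not eligible.
Parking Benefit — site Spokane ✗ (not Madison or Pune) → not eligible.
Health Insurance — status contractor ✗ (excluded) → not eligible.
Transit Subsidy — status contractor ✗ (excluded) → not eligible.
Profit Sharing Plan — service 72 days < 3 months (≈90 days) ✗ → not eligible.
RSU Program — status contractor ✓ (not excluded); service 72 days ≥ 60 days ✓; age 30 ≥ 18 ✓ → eligible.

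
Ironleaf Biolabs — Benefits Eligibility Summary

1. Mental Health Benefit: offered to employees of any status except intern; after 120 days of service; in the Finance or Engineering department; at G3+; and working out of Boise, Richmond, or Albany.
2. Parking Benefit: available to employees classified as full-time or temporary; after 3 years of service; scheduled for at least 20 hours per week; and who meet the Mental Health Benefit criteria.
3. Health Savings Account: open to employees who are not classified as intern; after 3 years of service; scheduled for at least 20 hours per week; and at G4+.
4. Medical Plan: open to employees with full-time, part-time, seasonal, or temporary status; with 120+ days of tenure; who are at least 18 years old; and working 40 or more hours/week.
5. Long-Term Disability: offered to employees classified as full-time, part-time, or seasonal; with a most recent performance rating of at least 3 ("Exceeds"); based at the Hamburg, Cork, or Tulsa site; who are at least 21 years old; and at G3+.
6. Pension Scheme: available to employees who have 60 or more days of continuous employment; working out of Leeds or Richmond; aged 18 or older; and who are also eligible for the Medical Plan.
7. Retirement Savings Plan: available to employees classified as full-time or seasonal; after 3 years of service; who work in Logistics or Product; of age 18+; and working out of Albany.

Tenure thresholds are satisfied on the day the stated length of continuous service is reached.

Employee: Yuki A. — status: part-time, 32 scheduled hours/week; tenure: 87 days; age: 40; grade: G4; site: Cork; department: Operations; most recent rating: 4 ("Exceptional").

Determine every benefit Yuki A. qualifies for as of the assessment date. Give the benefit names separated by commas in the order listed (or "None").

Mental Health Benefit — status part-time ✓ (not excluded); service 87 days < 120 days ✗ → not eligible.
Parking Benefit — status part-time ✗ (requires full-time or temporary) → not eligible.
Health Savings Account — status part-time ✓ (not excluded); service 87 days < 3 years (≈1095 days) ✗ → not eligible.
Medical Plan — status part-time ✓; service 87 days < 120 days ✗ → not eligible.
Long-Term Disability — status part-time ✓; rating 4 ≥ 3 ✓; site Cork ✓; age 40 ≥ 21 ✓; grade G4 ≥ G3 ✓ → eligible.
Pension Scheme — service 87 days ≥ 60 days ✓; site Cork ✗ (not Leeds or Richmond) → not eligible.
Retirement Savings Plan — status part-time ✗ (requires full-time or seasonal) → not eligible.

Long-Term Disability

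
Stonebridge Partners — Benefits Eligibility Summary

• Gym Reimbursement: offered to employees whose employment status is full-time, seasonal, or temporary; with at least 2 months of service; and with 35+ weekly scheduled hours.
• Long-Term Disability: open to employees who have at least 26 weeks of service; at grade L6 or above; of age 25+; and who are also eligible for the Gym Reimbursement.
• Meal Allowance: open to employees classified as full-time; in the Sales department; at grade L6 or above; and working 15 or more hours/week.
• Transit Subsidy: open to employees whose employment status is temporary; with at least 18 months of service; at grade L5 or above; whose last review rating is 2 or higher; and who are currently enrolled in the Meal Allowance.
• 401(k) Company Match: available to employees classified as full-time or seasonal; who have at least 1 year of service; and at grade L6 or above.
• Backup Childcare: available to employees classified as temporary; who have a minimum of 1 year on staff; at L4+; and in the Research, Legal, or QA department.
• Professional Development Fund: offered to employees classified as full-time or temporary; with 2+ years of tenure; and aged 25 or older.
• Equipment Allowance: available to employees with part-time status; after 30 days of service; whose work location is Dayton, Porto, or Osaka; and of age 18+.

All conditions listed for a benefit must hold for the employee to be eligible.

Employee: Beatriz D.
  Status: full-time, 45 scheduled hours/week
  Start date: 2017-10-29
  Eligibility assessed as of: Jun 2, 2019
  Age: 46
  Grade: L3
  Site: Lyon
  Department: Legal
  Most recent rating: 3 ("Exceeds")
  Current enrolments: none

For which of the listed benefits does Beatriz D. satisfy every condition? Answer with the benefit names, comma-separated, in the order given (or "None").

Gym Reimbursement

Service from 2017-10-29 to Jun 2, 2019: 581 days.
Gym Reimbursement — status full-time ✓; service 581 days ≥ 2 months (≈60 days) ✓; 45 hrs/wk ≥ 35 ✓ → eligible.
Long-Term Disability — service 581 days ≥ 26 weeks (≈182 days) ✓; grade L3 < L6 ✗ → not eligible.
Meal Allowance — status full-time ✓; dept Legal ✗ → not eligible.
Transit Subsidy — status full-time ✗ (requires temporary) → not eligible.
401(k) Company Match — status full-time ✓; service 581 days ≥ 1 year (≈365 days) ✓; grade L3 < L6 ✗ → not eligible.
Backup Childcare — status full-time ✗ (requires temporary) → not eligible.
Professional Development Fund — status full-time ✓; service 581 days < 2 years (≈730 days) ✗ → not eligible.
Equipment Allowance — status full-time ✗ (requires part-time) → not eligible.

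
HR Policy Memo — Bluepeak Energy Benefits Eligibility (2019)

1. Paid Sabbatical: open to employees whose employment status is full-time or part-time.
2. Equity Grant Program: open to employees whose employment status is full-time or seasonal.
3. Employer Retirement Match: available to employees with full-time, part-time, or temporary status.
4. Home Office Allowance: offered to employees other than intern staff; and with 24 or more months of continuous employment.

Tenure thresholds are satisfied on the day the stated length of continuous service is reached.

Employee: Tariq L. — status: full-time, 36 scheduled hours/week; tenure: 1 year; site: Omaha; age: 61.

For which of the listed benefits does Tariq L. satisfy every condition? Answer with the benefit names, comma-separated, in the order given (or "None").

Paid Sabbatical, Equity Grant Program, Employer Retirement Match

Paid Sabbatical — status full-time ✓ → eligible.
Equity Grant Program — status full-time ✓ → eligible.
Employer Retirement Match — status full-time ✓ → eligible.
Home Office Allowance — status full-time ✓ (not excluded); service 1 year < 24 months (≈720 days) ✗ → not eligible.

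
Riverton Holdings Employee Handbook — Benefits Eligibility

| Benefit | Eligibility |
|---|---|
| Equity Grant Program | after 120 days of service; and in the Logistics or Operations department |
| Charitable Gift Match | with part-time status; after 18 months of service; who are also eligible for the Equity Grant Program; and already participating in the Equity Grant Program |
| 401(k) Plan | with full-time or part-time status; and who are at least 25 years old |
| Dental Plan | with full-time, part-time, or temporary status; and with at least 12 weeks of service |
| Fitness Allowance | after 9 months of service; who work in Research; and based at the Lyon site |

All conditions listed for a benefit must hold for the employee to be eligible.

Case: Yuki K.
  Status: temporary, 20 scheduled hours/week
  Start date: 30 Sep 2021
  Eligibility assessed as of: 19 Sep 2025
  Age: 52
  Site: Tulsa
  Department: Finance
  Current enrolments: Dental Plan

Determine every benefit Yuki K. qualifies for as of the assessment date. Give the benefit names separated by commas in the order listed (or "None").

Dental Plan

Service from 30 Sep 2021 to 19 Sep 2025: 1450 days.
Equity Grant Program — service 1450 days ≥ 120 days ✓; dept Finance ✗ → not eligible.
Charitable Gift Match — status temporary ✗ (requires part-time) → not eligible.
401(k) Plan — status temporary ✗ (requires full-time or part-time) → not eligible.
Dental Plan — status temporary ✓; service 1450 days ≥ 12 weeks (≈84 days) ✓ → eligible.
Fitness Allowance — service 1450 days ≥ 9 months (≈270 days) ✓; dept Finance ✗ → not eligible.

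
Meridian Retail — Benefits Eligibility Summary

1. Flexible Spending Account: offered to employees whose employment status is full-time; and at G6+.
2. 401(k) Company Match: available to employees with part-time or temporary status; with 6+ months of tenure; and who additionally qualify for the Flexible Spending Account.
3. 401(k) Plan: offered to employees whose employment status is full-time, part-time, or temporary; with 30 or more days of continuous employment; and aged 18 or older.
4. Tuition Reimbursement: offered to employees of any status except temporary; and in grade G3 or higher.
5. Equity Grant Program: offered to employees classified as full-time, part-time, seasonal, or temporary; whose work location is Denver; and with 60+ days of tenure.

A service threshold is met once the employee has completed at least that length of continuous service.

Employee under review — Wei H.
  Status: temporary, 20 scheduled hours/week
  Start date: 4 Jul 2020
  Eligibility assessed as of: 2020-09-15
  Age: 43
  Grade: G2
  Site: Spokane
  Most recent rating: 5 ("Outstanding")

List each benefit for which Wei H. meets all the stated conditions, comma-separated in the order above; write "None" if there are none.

401(k) Plan

Service from 4 Jul 2020 to 2020-09-15: 73 days.
Flexible Spending Account — status temporary ✗ (requires full-time) → not eligible.
401(k) Company Match — status temporary ✓; service 73 days < 6 months (≈180 days) ✗ → not eligible.
401(k) Plan — status temporary ✓; service 73 days ≥ 30 days ✓; age 43 ≥ 18 ✓ → eligible.
Tuition Reimbursement — status temporary ✗ (excluded) → not eligible.
Equity Grant Program — status temporary ✓; site Spokane ✗ (not Denver) → not eligible.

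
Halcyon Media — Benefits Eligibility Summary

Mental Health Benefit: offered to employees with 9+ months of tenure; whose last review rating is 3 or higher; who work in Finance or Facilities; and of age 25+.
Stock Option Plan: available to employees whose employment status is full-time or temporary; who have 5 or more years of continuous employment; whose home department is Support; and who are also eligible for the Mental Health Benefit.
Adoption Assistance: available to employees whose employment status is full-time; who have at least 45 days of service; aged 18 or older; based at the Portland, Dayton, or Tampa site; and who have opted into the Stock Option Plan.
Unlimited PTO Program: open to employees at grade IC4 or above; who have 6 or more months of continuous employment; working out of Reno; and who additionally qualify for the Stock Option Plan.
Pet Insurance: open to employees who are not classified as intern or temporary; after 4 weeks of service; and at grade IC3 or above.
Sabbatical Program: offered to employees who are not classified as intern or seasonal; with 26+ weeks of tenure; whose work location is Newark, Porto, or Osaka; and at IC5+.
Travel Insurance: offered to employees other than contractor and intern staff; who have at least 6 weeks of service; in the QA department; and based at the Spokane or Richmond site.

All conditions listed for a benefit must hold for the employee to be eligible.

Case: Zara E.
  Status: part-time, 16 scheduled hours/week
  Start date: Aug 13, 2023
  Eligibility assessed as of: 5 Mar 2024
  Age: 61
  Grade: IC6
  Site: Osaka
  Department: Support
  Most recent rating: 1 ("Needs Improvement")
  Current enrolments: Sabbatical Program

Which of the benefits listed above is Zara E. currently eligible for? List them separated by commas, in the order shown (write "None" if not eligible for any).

Service from Aug 13, 2023 to 5 Mar 2024: 205 days.
Mental Health Benefit — service 205 days < 9 months (≈270 days) ✗ → not eligible.
Stock Option Plan — status part-time ✗ (requires full-time or temporary) → not eligible.
Adoption Assistance — status part-time ✗ (requires full-time) → not eligible.
Unlimited PTO Program — grade IC6 ≥ IC4 ✓; service 205 days ≥ 6 months (≈180 days) ✓; site Osaka ✗ (not Reno) → not eligible.
Pet Insurance — status part-time ✓ (not excluded); service 205 days ≥ 4 weeks (≈28 days) ✓; grade IC6 ≥ IC3 ✓ → eligible.
Sabbatical Program — status part-time ✓ (not excluded); service 205 days ≥ 26 weeks (≈182 days) ✓; site Osaka ✓; grade IC6 ≥ IC5 ✓ → eligible.
Travel Insurance — status part-time ✓ (not excluded); service 205 days ≥ 6 weeks (≈42 days) ✓; dept Support ✗ → not eligible.

Pet Insurance, Sabbatical Program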